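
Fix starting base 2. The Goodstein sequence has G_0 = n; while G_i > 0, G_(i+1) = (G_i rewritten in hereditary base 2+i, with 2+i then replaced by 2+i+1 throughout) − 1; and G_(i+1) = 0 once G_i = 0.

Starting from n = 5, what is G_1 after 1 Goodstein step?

27

[0] 5 ≡ 2^2 + 1 (base 2). Lift 3: 28. −1: 27.
[1] 27 ≡ 3^3 (base 3). Lift 4: 256. −1: 255.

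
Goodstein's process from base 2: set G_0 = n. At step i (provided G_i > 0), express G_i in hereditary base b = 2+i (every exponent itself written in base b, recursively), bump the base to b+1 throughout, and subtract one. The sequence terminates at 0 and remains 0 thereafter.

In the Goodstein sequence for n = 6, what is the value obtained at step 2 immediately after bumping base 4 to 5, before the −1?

6 —HB2→ 2^2 + 2 —bump→ 3^3 + 3 = 30 —(−1)→ 29
29 —HB3→ 3^3 + 2 —bump→ 4^4 + 2 = 258 —(−1)→ 257
257 —HB4→ 4^4 + 1 —bump→ 5^5 + 1 = 3126 —(−1)→ 3125

3126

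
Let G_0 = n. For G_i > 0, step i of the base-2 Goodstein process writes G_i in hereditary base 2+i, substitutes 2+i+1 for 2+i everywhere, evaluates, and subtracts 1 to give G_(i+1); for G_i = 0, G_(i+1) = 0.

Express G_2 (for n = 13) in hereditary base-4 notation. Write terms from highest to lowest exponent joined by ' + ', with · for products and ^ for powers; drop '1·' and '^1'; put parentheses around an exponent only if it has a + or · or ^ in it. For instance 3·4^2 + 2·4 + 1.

G_0 = 13. HB_2(13) = 2^(2 + 1) + 2^2 + 1. Bump = 109. G_1 = 108.
G_1 = 108. HB_3(108) = 3^(3 + 1) + 3^3. Bump = 1280. G_2 = 1279.
G_2 = 1279. HB_4(1279) = 4^(4 + 1) + 3·4^3 + 3·4^2 + 3·4 + 3. Bump = 16093. G_3 = 16092.

4^(4 + 1) + 3·4^3 + 3·4^2 + 3·4 + 3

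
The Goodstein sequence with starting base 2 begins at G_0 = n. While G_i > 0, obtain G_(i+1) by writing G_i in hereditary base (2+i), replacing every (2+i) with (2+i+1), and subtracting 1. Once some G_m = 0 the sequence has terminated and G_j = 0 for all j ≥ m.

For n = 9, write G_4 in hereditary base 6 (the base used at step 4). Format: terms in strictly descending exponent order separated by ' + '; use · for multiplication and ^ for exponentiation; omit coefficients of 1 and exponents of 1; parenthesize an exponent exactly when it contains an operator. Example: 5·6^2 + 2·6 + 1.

3·6^6 + 3·6^3 + 3·6^2 + 3·6 + 1

[0] 9 ≡ 2^(2 + 1) + 1 (base 2). Lift 3: 82. −1: 81.
[1] 81 ≡ 3^(3 + 1) (base 3). Lift 4: 1024. −1: 1023.
[2] 1023 ≡ 3·4^4 + 3·4^3 + 3·4^2 + 3·4 + 3 (base 4). Lift 5: 9843. −1: 9842.
[3] 9842 ≡ 3·5^5 + 3·5^3 + 3·5^2 + 3·5 + 2 (base 5). Lift 6: 140744. −1: 140743.
[4] 140743 ≡ 3·6^6 + 3·6^3 + 3·6^2 + 3·6 + 1 (base 6). Lift 7: 2471827. −1: 2471826.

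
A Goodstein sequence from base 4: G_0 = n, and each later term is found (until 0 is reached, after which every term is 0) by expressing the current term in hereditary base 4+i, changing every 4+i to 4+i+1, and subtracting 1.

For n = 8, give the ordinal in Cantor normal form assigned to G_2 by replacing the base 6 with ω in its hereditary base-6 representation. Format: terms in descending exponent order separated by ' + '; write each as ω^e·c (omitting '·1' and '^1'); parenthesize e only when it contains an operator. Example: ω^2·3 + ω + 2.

ω + 3

step 0: 8 = 2·4; sub 5 for 4: 2·5; = 10; G_1 = 10−1 = 9
step 1: 9 = 5 + 4; sub 6 for 5: 6 + 4; = 10; G_2 = 10−1 = 9
step 2: 9 = 6 + 3; sub 7 for 6: 7 + 3; = 10; G_3 = 10−1 = 9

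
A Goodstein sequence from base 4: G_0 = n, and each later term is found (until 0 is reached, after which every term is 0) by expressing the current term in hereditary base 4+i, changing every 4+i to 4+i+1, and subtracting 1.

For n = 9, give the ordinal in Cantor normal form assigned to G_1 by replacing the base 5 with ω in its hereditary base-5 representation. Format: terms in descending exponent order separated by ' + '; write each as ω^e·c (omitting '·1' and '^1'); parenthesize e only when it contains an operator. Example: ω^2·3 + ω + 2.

ω·2

9 —HB4→ 2·4 + 1 —bump→ 2·5 + 1 = 11 —(−1)→ 10
10 —HB5→ 2·5 —bump→ 2·6 = 12 —(−1)→ 11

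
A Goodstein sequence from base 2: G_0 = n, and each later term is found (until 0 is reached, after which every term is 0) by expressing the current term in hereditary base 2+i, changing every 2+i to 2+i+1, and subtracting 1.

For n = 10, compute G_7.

base 2: 10 = 2^(2 + 1) + 2; at 3: 3^(3 + 1) + 3 = 84; next = 83
base 3: 83 = 3^(3 + 1) + 2; at 4: 4^(4 + 1) + 2 = 1026; next = 1025
base 4: 1025 = 4^(4 + 1) + 1; at 5: 5^(5 + 1) + 1 = 15626; next = 15625
base 5: 15625 = 5^(5 + 1); at 6: 6^(6 + 1) = 279936; next = 279935
base 6: 279935 = 5·6^6 + 5·6^5 + 5·6^4 + 5·6^3 + 5·6^2 + 5·6 + 5; at 7: 5·7^7 + 5·7^5 + 5·7^4 + 5·7^3 + 5·7^2 + 5·7 + 5 = 4215755; next = 4215754
base 7: 4215754 = 5·7^7 + 5·7^5 + 5·7^4 + 5·7^3 + 5·7^2 + 5·7 + 4; at 8: 5·8^8 + 5·8^5 + 5·8^4 + 5·8^3 + 5·8^2 + 5·8 + 4 = 84073324; next = 84073323
base 8: 84073323 = 5·8^8 + 5·8^5 + 5·8^4 + 5·8^3 + 5·8^2 + 5·8 + 3; at 9: 5·9^9 + 5·9^5 + 5·9^4 + 5·9^3 + 5·9^2 + 5·9 + 3 = 1937434593; next = 1937434592
base 9: 1937434592 = 5·9^9 + 5·9^5 + 5·9^4 + 5·9^3 + 5·9^2 + 5·9 + 2; at 10: 5·10^10 + 5·10^5 + 5·10^4 + 5·10^3 + 5·10^2 + 5·10 + 2 = 50000555552; next = 50000555551

1937434592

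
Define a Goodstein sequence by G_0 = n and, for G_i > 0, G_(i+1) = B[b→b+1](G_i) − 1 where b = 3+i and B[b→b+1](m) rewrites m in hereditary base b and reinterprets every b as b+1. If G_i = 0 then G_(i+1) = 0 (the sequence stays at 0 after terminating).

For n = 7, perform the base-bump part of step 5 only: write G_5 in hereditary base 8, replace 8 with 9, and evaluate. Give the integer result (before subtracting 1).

base 3: 7 = 2·3 + 1; at 4: 2·4 + 1 = 9; next = 8
base 4: 8 = 2·4; at 5: 2·5 = 10; next = 9
base 5: 9 = 5 + 4; at 6: 6 + 4 = 10; next = 9
base 6: 9 = 6 + 3; at 7: 7 + 3 = 10; next = 9
base 7: 9 = 7 + 2; at 8: 8 + 2 = 10; next = 9
base 8: 9 = 8 + 1; at 9: 9 + 1 = 10; next = 9

10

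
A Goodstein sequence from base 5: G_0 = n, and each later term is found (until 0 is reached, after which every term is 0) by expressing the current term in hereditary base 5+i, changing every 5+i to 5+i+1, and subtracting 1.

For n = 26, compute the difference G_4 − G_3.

base 5: 26 = 5^2 + 1; at 6: 6^2 + 1 = 37; next = 36
base 6: 36 = 6^2; at 7: 7^2 = 49; next = 48
base 7: 48 = 6·7 + 6; at 8: 6·8 + 6 = 54; next = 53
base 8: 53 = 6·8 + 5; at 9: 6·9 + 5 = 59; next = 58

5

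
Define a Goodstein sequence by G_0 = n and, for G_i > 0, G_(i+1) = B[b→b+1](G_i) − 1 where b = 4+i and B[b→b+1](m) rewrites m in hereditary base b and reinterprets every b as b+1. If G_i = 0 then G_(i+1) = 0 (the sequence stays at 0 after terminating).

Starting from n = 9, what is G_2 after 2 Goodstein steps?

11

[0] 9 ≡ 2·4 + 1 (base 4). Lift 5: 11. −1: 10.
[1] 10 ≡ 2·5 (base 5). Lift 6: 12. −1: 11.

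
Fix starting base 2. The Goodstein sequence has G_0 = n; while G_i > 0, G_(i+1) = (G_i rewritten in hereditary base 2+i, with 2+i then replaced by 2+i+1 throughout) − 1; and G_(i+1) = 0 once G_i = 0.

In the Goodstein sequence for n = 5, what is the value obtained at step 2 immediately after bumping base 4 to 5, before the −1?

468

5 —HB2→ 2^2 + 1 —bump→ 3^3 + 1 = 28 —(−1)→ 27
27 —HB3→ 3^3 —bump→ 4^4 = 256 —(−1)→ 255
255 —HB4→ 3·4^3 + 3·4^2 + 3·4 + 3 —bump→ 3·5^3 + 3·5^2 + 3·5 + 3 = 468 —(−1)→ 467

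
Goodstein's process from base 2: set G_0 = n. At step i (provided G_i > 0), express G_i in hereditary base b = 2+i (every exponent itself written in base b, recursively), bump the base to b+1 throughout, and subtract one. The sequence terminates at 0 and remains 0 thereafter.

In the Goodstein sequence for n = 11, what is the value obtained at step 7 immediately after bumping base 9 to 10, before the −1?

step 0: 11 = 2^(2 + 1) + 2 + 1; sub 3 for 2: 3^(3 + 1) + 3 + 1; = 85; G_1 = 85−1 = 84
step 1: 84 = 3^(3 + 1) + 3; sub 4 for 3: 4^(4 + 1) + 4; = 1028; G_2 = 1028−1 = 1027
step 2: 1027 = 4^(4 + 1) + 3; sub 5 for 4: 5^(5 + 1) + 3; = 15628; G_3 = 15628−1 = 15627
step 3: 15627 = 5^(5 + 1) + 2; sub 6 for 5: 6^(6 + 1) + 2; = 279938; G_4 = 279938−1 = 279937
step 4: 279937 = 6^(6 + 1) + 1; sub 7 for 6: 7^(7 + 1) + 1; = 5764802; G_5 = 5764802−1 = 5764801
step 5: 5764801 = 7^(7 + 1); sub 8 for 7: 8^(8 + 1); = 134217728; G_6 = 134217728−1 = 134217727
step 6: 134217727 = 7·8^8 + 7·8^7 + 7·8^6 + 7·8^5 + 7·8^4 + 7·8^3 + 7·8^2 + 7·8 + 7; sub 9 for 8: 7·9^9 + 7·9^7 + 7·9^6 + 7·9^5 + 7·9^4 + 7·9^3 + 7·9^2 + 7·9 + 7; = 2749609303; G_7 = 2749609303−1 = 2749609302

70077777776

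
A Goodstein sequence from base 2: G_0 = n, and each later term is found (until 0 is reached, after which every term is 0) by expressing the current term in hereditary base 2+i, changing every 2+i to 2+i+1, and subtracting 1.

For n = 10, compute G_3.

15625

base 2: 10 = 2^(2 + 1) + 2; at 3: 3^(3 + 1) + 3 = 84; next = 83
base 3: 83 = 3^(3 + 1) + 2; at 4: 4^(4 + 1) + 2 = 1026; next = 1025
base 4: 1025 = 4^(4 + 1) + 1; at 5: 5^(5 + 1) + 1 = 15626; next = 15625
base 5: 15625 = 5^(5 + 1); at 6: 6^(6 + 1) = 279936; next = 279935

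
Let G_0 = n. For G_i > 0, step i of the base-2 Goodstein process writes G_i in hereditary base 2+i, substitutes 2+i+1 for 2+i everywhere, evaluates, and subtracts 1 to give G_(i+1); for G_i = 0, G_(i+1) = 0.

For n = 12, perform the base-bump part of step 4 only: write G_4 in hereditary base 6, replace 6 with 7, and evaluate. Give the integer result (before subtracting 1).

[0] 12 ≡ 2^(2 + 1) + 2^2 (base 2). Lift 3: 108. −1: 107.
[1] 107 ≡ 3^(3 + 1) + 2·3^2 + 2·3 + 2 (base 3). Lift 4: 1066. −1: 1065.
[2] 1065 ≡ 4^(4 + 1) + 2·4^2 + 2·4 + 1 (base 4). Lift 5: 15686. −1: 15685.
[3] 15685 ≡ 5^(5 + 1) + 2·5^2 + 2·5 (base 5). Lift 6: 280020. −1: 280019.
[4] 280019 ≡ 6^(6 + 1) + 2·6^2 + 6 + 5 (base 6). Lift 7: 5764911. −1: 5764910.

5764911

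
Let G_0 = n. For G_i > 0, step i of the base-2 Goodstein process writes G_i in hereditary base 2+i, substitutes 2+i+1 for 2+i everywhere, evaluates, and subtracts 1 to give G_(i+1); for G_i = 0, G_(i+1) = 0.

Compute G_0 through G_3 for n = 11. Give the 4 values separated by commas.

11, 84, 1027, 15627

(0) 11|_2 = 2^(2 + 1) + 2 + 1 ↦ 3^(3 + 1) + 3 + 1|_3 = 85 ⇒ 84
(1) 84|_3 = 3^(3 + 1) + 3 ↦ 4^(4 + 1) + 4|_4 = 1028 ⇒ 1027
(2) 1027|_4 = 4^(4 + 1) + 3 ↦ 5^(5 + 1) + 3|_5 = 15628 ⇒ 15627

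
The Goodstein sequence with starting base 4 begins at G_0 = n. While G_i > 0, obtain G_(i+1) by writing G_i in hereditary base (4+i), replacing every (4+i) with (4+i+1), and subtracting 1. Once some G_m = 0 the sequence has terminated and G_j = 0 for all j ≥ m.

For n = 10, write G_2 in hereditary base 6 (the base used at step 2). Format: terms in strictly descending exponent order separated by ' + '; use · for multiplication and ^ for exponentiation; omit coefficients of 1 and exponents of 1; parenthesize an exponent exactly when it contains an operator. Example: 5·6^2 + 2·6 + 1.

2·6

i=0: 10 = 2·4 + 2 (b=4); 4→5: 2·5 + 2 = 12; 12−1 = 11
i=1: 11 = 2·5 + 1 (b=5); 5→6: 2·6 + 1 = 13; 13−1 = 12
i=2: 12 = 2·6 (b=6); 6→7: 2·7 = 14; 14−1 = 13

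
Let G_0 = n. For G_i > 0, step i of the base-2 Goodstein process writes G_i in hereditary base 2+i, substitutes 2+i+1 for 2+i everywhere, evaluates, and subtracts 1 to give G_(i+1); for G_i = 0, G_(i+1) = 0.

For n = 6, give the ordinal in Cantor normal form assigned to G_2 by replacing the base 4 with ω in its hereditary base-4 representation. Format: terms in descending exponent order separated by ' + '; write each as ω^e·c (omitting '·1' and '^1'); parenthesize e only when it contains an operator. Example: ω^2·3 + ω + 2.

ω^ω + 1

G_0 = 6. HB_2(6) = 2^2 + 2. Bump = 30. G_1 = 29.
G_1 = 29. HB_3(29) = 3^3 + 2. Bump = 258. G_2 = 257.
G_2 = 257. HB_4(257) = 4^4 + 1. Bump = 3126. G_3 = 3125.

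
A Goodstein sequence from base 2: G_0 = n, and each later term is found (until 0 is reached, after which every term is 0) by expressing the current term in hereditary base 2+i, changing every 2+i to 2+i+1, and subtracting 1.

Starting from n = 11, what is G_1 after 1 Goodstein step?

84

(0) 11|_2 = 2^(2 + 1) + 2 + 1 ↦ 3^(3 + 1) + 3 + 1|_3 = 85 ⇒ 84
(1) 84|_3 = 3^(3 + 1) + 3 ↦ 4^(4 + 1) + 4|_4 = 1028 ⇒ 1027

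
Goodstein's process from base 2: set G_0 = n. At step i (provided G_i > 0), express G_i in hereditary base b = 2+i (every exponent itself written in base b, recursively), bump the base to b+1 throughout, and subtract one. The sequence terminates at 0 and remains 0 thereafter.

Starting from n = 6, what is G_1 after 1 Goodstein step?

29

6 —HB2→ 2^2 + 2 —bump→ 3^3 + 3 = 30 —(−1)→ 29
29 —HB3→ 3^3 + 2 —bump→ 4^4 + 2 = 258 —(−1)→ 257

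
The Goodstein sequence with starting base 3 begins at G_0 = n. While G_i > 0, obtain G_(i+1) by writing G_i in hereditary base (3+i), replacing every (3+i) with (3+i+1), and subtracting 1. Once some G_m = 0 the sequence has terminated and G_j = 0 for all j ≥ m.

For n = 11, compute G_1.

i=0: 11 = 3^2 + 2 (b=3); 3→4: 4^2 + 2 = 18; 18−1 = 17
i=1: 17 = 4^2 + 1 (b=4); 4→5: 5^2 + 1 = 26; 26−1 = 25

17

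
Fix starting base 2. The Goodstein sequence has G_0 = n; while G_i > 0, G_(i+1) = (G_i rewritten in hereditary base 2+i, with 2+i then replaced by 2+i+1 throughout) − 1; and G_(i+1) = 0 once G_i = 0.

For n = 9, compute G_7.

1162263921

(0) 9|_2 = 2^(2 + 1) + 1 ↦ 3^(3 + 1) + 1|_3 = 82 ⇒ 81
(1) 81|_3 = 3^(3 + 1) ↦ 4^(4 + 1)|_4 = 1024 ⇒ 1023
(2) 1023|_4 = 3·4^4 + 3·4^3 + 3·4^2 + 3·4 + 3 ↦ 3·5^5 + 3·5^3 + 3·5^2 + 3·5 + 3|_5 = 9843 ⇒ 9842
(3) 9842|_5 = 3·5^5 + 3·5^3 + 3·5^2 + 3·5 + 2 ↦ 3·6^6 + 3·6^3 + 3·6^2 + 3·6 + 2|_6 = 140744 ⇒ 140743
(4) 140743|_6 = 3·6^6 + 3·6^3 + 3·6^2 + 3·6 + 1 ↦ 3·7^7 + 3·7^3 + 3·7^2 + 3·7 + 1|_7 = 2471827 ⇒ 2471826
(5) 2471826|_7 = 3·7^7 + 3·7^3 + 3·7^2 + 3·7 ↦ 3·8^8 + 3·8^3 + 3·8^2 + 3·8|_8 = 50333400 ⇒ 50333399
(6) 50333399|_8 = 3·8^8 + 3·8^3 + 3·8^2 + 2·8 + 7 ↦ 3·9^9 + 3·9^3 + 3·9^2 + 2·9 + 7|_9 = 1162263922 ⇒ 1162263921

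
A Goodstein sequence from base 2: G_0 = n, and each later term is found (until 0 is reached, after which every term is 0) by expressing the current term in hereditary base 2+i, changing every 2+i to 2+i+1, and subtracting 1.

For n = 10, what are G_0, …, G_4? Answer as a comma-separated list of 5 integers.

10, 83, 1025, 15625, 279935

10 —HB2→ 2^(2 + 1) + 2 —bump→ 3^(3 + 1) + 3 = 84 —(−1)→ 83
83 —HB3→ 3^(3 + 1) + 2 —bump→ 4^(4 + 1) + 2 = 1026 —(−1)→ 1025
1025 —HB4→ 4^(4 + 1) + 1 —bump→ 5^(5 + 1) + 1 = 15626 —(−1)→ 15625
15625 —HB5→ 5^(5 + 1) —bump→ 6^(6 + 1) = 279936 —(−1)→ 279935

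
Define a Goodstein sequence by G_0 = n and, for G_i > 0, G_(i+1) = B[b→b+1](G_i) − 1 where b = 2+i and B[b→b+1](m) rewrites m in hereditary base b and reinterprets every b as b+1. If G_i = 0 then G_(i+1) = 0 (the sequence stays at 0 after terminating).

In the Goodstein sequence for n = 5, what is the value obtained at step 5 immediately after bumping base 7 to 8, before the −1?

1752

G_0 = 5. HB_2(5) = 2^2 + 1. Bump = 28. G_1 = 27.
G_1 = 27. HB_3(27) = 3^3. Bump = 256. G_2 = 255.
G_2 = 255. HB_4(255) = 3·4^3 + 3·4^2 + 3·4 + 3. Bump = 468. G_3 = 467.
G_3 = 467. HB_5(467) = 3·5^3 + 3·5^2 + 3·5 + 2. Bump = 776. G_4 = 775.
G_4 = 775. HB_6(775) = 3·6^3 + 3·6^2 + 3·6 + 1. Bump = 1198. G_5 = 1197.
G_5 = 1197. HB_7(1197) = 3·7^3 + 3·7^2 + 3·7. Bump = 1752. G_6 = 1751.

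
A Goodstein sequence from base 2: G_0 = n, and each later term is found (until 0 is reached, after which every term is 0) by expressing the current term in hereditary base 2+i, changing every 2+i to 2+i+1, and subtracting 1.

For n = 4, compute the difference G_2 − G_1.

[0] 4 ≡ 2^2 (base 2). Lift 3: 27. −1: 26.
[1] 26 ≡ 2·3^2 + 2·3 + 2 (base 3). Lift 4: 42. −1: 41.

15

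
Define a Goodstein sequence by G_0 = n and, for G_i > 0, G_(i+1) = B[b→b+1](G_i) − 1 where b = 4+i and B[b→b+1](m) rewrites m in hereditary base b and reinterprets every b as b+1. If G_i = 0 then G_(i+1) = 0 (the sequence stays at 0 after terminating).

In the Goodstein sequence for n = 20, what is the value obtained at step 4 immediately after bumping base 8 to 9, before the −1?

82

G_0=20  [base 4] 4^2 + 4  →[4↦5]→  5^2 + 5 = 30  −1 ⇒ G_1=29
G_1=29  [base 5] 5^2 + 4  →[5↦6]→  6^2 + 4 = 40  −1 ⇒ G_2=39
G_2=39  [base 6] 6^2 + 3  →[6↦7]→  7^2 + 3 = 52  −1 ⇒ G_3=51
G_3=51  [base 7] 7^2 + 2  →[7↦8]→  8^2 + 2 = 66  −1 ⇒ G_4=65
G_4=65  [base 8] 8^2 + 1  →[8↦9]→  9^2 + 1 = 82  −1 ⇒ G_5=81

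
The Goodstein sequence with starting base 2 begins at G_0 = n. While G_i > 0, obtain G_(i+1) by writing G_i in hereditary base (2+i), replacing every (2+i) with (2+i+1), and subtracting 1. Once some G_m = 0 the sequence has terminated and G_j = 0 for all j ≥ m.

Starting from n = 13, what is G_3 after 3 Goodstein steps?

16092

i=0: 13 = 2^(2 + 1) + 2^2 + 1 (b=2); 2→3: 3^(3 + 1) + 3^3 + 1 = 109; 109−1 = 108
i=1: 108 = 3^(3 + 1) + 3^3 (b=3); 3→4: 4^(4 + 1) + 4^4 = 1280; 1280−1 = 1279
i=2: 1279 = 4^(4 + 1) + 3·4^3 + 3·4^2 + 3·4 + 3 (b=4); 4→5: 5^(5 + 1) + 3·5^3 + 3·5^2 + 3·5 + 3 = 16093; 16093−1 = 16092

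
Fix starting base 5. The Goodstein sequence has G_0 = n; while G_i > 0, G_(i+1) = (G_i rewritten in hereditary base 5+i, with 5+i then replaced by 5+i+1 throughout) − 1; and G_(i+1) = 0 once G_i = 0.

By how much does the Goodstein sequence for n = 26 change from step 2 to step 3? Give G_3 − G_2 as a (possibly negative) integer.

5

base 5: 26 = 5^2 + 1; at 6: 6^2 + 1 = 37; next = 36
base 6: 36 = 6^2; at 7: 7^2 = 49; next = 48
base 7: 48 = 6·7 + 6; at 8: 6·8 + 6 = 54; next = 53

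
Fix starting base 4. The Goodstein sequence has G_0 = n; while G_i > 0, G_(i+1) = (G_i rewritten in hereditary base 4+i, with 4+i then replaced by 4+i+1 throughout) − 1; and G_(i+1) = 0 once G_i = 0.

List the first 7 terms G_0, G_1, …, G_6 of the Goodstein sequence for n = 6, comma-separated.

6, 6, 6, 6, 5, 4, 3

G_0 = 6. HB_4(6) = 4 + 2. Bump = 7. G_1 = 6.
G_1 = 6. HB_5(6) = 5 + 1. Bump = 7. G_2 = 6.
G_2 = 6. HB_6(6) = 6. Bump = 7. G_3 = 6.
G_3 = 6. HB_7(6) = 6. Bump = 6. G_4 = 5.
G_4 = 5. HB_8(5) = 5. Bump = 5. G_5 = 4.
G_5 = 4. HB_9(4) = 4. Bump = 4. G_6 = 3.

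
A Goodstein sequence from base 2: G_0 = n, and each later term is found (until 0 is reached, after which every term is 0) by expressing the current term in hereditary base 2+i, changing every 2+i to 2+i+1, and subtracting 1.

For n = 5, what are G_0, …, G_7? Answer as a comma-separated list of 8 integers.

5, 27, 255, 467, 775, 1197, 1751, 2454

G_0=5  [base 2] 2^2 + 1  →[2↦3]→  3^3 + 1 = 28  −1 ⇒ G_1=27
G_1=27  [base 3] 3^3  →[3↦4]→  4^4 = 256  −1 ⇒ G_2=255
G_2=255  [base 4] 3·4^3 + 3·4^2 + 3·4 + 3  →[4↦5]→  3·5^3 + 3·5^2 + 3·5 + 3 = 468  −1 ⇒ G_3=467
G_3=467  [base 5] 3·5^3 + 3·5^2 + 3·5 + 2  →[5↦6]→  3·6^3 + 3·6^2 + 3·6 + 2 = 776  −1 ⇒ G_4=775
G_4=775  [base 6] 3·6^3 + 3·6^2 + 3·6 + 1  →[6↦7]→  3·7^3 + 3·7^2 + 3·7 + 1 = 1198  −1 ⇒ G_5=1197
G_5=1197  [base 7] 3·7^3 + 3·7^2 + 3·7  →[7↦8]→  3·8^3 + 3·8^2 + 3·8 = 1752  −1 ⇒ G_6=1751
G_6=1751  [base 8] 3·8^3 + 3·8^2 + 2·8 + 7  →[8↦9]→  3·9^3 + 3·9^2 + 2·9 + 7 = 2455  −1 ⇒ G_7=2454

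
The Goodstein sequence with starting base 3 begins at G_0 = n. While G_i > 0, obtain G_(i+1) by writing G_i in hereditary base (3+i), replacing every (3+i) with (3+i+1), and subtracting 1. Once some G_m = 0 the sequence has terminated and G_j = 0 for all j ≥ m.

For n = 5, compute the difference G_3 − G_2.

0

[0] 5 ≡ 3 + 2 (base 3). Lift 4: 6. −1: 5.
[1] 5 ≡ 4 + 1 (base 4). Lift 5: 6. −1: 5.
[2] 5 ≡ 5 (base 5). Lift 6: 6. −1: 5.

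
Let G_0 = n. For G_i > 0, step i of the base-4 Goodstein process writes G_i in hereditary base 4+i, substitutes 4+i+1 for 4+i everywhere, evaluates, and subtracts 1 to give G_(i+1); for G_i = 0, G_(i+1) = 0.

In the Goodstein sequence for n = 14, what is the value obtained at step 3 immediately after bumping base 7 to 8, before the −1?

22

(0) 14|_4 = 3·4 + 2 ↦ 3·5 + 2|_5 = 17 ⇒ 16
(1) 16|_5 = 3·5 + 1 ↦ 3·6 + 1|_6 = 19 ⇒ 18
(2) 18|_6 = 3·6 ↦ 3·7|_7 = 21 ⇒ 20
(3) 20|_7 = 2·7 + 6 ↦ 2·8 + 6|_8 = 22 ⇒ 21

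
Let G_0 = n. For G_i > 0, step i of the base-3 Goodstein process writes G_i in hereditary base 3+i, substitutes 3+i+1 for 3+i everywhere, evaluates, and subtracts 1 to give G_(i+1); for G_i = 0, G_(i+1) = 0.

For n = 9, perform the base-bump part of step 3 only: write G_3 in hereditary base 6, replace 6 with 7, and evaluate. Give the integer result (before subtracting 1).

G_0=9  [base 3] 3^2  →[3↦4]→  4^2 = 16  −1 ⇒ G_1=15
G_1=15  [base 4] 3·4 + 3  →[4↦5]→  3·5 + 3 = 18  −1 ⇒ G_2=17
G_2=17  [base 5] 3·5 + 2  →[5↦6]→  3·6 + 2 = 20  −1 ⇒ G_3=19
G_3=19  [base 6] 3·6 + 1  →[6↦7]→  3·7 + 1 = 22  −1 ⇒ G_4=21

22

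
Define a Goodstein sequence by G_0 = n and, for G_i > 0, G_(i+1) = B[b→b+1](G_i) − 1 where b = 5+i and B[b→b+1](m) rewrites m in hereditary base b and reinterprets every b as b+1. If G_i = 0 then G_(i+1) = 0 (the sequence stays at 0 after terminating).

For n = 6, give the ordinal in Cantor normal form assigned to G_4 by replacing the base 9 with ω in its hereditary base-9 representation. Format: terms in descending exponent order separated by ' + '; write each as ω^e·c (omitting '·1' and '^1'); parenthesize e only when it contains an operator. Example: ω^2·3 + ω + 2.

step 0: 6 = 5 + 1; sub 6 for 5: 6 + 1; = 7; G_1 = 7−1 = 6
step 1: 6 = 6; sub 7 for 6: 7; = 7; G_2 = 7−1 = 6
step 2: 6 = 6; sub 8 for 7: 6; = 6; G_3 = 6−1 = 5
step 3: 5 = 5; sub 9 for 8: 5; = 5; G_4 = 5−1 = 4
step 4: 4 = 4; sub 10 for 9: 4; = 4; G_5 = 4−1 = 3

4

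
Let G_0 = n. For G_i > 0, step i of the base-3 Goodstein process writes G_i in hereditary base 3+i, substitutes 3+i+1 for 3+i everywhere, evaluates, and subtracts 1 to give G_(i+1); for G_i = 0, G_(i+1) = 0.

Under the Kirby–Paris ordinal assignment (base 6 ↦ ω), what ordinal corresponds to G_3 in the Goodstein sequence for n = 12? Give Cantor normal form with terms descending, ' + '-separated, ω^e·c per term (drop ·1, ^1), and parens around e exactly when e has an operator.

ω^2 + 1

step 0: 12 = 3^2 + 3; sub 4 for 3: 4^2 + 4; = 20; G_1 = 20−1 = 19
step 1: 19 = 4^2 + 3; sub 5 for 4: 5^2 + 3; = 28; G_2 = 28−1 = 27
step 2: 27 = 5^2 + 2; sub 6 for 5: 6^2 + 2; = 38; G_3 = 38−1 = 37
step 3: 37 = 6^2 + 1; sub 7 for 6: 7^2 + 1; = 50; G_4 = 50−1 = 49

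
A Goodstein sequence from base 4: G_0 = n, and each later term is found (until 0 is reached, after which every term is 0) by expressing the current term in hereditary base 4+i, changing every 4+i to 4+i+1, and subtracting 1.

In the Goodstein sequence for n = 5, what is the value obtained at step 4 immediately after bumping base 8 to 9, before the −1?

3

step 0: 5 = 4 + 1; sub 5 for 4: 5 + 1; = 6; G_1 = 6−1 = 5
step 1: 5 = 5; sub 6 for 5: 6; = 6; G_2 = 6−1 = 5
step 2: 5 = 5; sub 7 for 6: 5; = 5; G_3 = 5−1 = 4
step 3: 4 = 4; sub 8 for 7: 4; = 4; G_4 = 4−1 = 3
step 4: 3 = 3; sub 9 for 8: 3; = 3; G_5 = 3−1 = 2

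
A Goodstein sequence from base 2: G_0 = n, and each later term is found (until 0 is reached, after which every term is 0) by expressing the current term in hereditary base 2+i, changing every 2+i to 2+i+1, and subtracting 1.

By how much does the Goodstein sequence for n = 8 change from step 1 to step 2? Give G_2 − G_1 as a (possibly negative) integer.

[0] 8 ≡ 2^(2 + 1) (base 2). Lift 3: 81. −1: 80.
[1] 80 ≡ 2·3^3 + 2·3^2 + 2·3 + 2 (base 3). Lift 4: 554. −1: 553.

473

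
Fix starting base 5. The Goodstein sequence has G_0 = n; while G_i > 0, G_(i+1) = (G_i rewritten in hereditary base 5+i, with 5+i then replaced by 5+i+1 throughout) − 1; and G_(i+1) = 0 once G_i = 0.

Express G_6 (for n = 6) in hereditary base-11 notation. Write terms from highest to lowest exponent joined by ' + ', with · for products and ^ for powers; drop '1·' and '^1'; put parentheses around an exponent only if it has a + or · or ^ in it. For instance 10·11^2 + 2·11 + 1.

2

step 0: 6 = 5 + 1; sub 6 for 5: 6 + 1; = 7; G_1 = 7−1 = 6
step 1: 6 = 6; sub 7 for 6: 7; = 7; G_2 = 7−1 = 6
step 2: 6 = 6; sub 8 for 7: 6; = 6; G_3 = 6−1 = 5
step 3: 5 = 5; sub 9 for 8: 5; = 5; G_4 = 5−1 = 4
step 4: 4 = 4; sub 10 for 9: 4; = 4; G_5 = 4−1 = 3
step 5: 3 = 3; sub 11 for 10: 3; = 3; G_6 = 3−1 = 2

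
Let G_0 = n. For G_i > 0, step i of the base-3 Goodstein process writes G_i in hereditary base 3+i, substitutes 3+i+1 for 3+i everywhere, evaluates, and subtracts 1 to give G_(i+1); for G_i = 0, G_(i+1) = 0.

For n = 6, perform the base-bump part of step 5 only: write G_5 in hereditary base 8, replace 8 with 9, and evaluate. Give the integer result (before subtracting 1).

7

[0] 6 ≡ 2·3 (base 3). Lift 4: 8. −1: 7.
[1] 7 ≡ 4 + 3 (base 4). Lift 5: 8. −1: 7.
[2] 7 ≡ 5 + 2 (base 5). Lift 6: 8. −1: 7.
[3] 7 ≡ 6 + 1 (base 6). Lift 7: 8. −1: 7.
[4] 7 ≡ 7 (base 7). Lift 8: 8. −1: 7.
[5] 7 ≡ 7 (base 8). Lift 9: 7. −1: 6.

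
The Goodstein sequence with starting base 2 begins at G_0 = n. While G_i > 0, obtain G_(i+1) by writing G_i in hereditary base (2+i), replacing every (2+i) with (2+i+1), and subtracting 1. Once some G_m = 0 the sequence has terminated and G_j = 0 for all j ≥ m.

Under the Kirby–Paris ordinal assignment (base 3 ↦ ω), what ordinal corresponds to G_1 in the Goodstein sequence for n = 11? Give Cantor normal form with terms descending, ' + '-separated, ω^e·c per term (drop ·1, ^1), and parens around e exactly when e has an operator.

ω^(ω + 1) + ω

G_0=11  [base 2] 2^(2 + 1) + 2 + 1  →[2↦3]→  3^(3 + 1) + 3 + 1 = 85  −1 ⇒ G_1=84
G_1=84  [base 3] 3^(3 + 1) + 3  →[3↦4]→  4^(4 + 1) + 4 = 1028  −1 ⇒ G_2=1027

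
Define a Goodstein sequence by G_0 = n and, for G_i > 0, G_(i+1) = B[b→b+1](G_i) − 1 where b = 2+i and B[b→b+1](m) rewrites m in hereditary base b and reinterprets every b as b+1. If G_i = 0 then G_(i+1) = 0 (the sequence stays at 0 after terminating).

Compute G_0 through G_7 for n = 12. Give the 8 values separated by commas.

[0] 12 ≡ 2^(2 + 1) + 2^2 (base 2). Lift 3: 108. −1: 107.
[1] 107 ≡ 3^(3 + 1) + 2·3^2 + 2·3 + 2 (base 3). Lift 4: 1066. −1: 1065.
[2] 1065 ≡ 4^(4 + 1) + 2·4^2 + 2·4 + 1 (base 4). Lift 5: 15686. −1: 15685.
[3] 15685 ≡ 5^(5 + 1) + 2·5^2 + 2·5 (base 5). Lift 6: 280020. −1: 280019.
[4] 280019 ≡ 6^(6 + 1) + 2·6^2 + 6 + 5 (base 6). Lift 7: 5764911. −1: 5764910.
[5] 5764910 ≡ 7^(7 + 1) + 2·7^2 + 7 + 4 (base 7). Lift 8: 134217868. −1: 134217867.
[6] 134217867 ≡ 8^(8 + 1) + 2·8^2 + 8 + 3 (base 8). Lift 9: 3486784575. −1: 3486784574.

12, 107, 1065, 15685, 280019, 5764910, 134217867, 3486784574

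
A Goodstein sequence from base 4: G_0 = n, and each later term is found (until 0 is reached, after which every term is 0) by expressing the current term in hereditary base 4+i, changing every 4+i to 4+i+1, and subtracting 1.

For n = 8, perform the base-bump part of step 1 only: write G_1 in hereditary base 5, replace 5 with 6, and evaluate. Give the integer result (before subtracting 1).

10

step 0: 8 = 2·4; sub 5 for 4: 2·5; = 10; G_1 = 10−1 = 9
step 1: 9 = 5 + 4; sub 6 for 5: 6 + 4; = 10; G_2 = 10−1 = 9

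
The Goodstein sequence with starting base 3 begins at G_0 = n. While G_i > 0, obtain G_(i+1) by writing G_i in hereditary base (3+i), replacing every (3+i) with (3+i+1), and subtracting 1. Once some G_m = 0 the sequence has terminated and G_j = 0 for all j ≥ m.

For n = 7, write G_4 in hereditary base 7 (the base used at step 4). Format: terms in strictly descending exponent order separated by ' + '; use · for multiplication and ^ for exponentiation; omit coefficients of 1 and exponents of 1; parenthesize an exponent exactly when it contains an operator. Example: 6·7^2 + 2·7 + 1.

7 + 2

G_0=7  [base 3] 2·3 + 1  →[3↦4]→  2·4 + 1 = 9  −1 ⇒ G_1=8
G_1=8  [base 4] 2·4  →[4↦5]→  2·5 = 10  −1 ⇒ G_2=9
G_2=9  [base 5] 5 + 4  →[5↦6]→  6 + 4 = 10  −1 ⇒ G_3=9
G_3=9  [base 6] 6 + 3  →[6↦7]→  7 + 3 = 10  −1 ⇒ G_4=9
G_4=9  [base 7] 7 + 2  →[7↦8]→  8 + 2 = 10  −1 ⇒ G_5=9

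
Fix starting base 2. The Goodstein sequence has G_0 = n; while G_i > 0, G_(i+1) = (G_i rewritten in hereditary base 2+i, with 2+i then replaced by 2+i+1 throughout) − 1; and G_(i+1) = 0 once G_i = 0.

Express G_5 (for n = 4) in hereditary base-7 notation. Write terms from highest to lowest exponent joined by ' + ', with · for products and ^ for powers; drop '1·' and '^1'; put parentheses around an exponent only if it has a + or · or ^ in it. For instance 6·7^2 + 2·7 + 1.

2·7^2 + 7 + 4

i=0: 4 = 2^2 (b=2); 2→3: 3^3 = 27; 27−1 = 26
i=1: 26 = 2·3^2 + 2·3 + 2 (b=3); 3→4: 2·4^2 + 2·4 + 2 = 42; 42−1 = 41
i=2: 41 = 2·4^2 + 2·4 + 1 (b=4); 4→5: 2·5^2 + 2·5 + 1 = 61; 61−1 = 60
i=3: 60 = 2·5^2 + 2·5 (b=5); 5→6: 2·6^2 + 2·6 = 84; 84−1 = 83
i=4: 83 = 2·6^2 + 6 + 5 (b=6); 6→7: 2·7^2 + 7 + 5 = 110; 110−1 = 109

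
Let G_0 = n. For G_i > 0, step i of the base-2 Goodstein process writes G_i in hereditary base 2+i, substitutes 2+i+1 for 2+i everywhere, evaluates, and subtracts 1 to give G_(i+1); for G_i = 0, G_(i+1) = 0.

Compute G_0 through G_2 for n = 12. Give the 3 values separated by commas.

12, 107, 1065

G_0=12  [base 2] 2^(2 + 1) + 2^2  →[2↦3]→  3^(3 + 1) + 3^3 = 108  −1 ⇒ G_1=107
G_1=107  [base 3] 3^(3 + 1) + 2·3^2 + 2·3 + 2  →[3↦4]→  4^(4 + 1) + 2·4^2 + 2·4 + 2 = 1066  −1 ⇒ G_2=1065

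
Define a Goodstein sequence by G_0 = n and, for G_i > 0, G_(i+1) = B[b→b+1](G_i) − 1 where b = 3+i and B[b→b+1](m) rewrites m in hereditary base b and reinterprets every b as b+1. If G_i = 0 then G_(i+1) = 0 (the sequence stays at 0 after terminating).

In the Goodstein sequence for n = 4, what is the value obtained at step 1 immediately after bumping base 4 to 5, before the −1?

G_0=4  [base 3] 3 + 1  →[3↦4]→  4 + 1 = 5  −1 ⇒ G_1=4
G_1=4  [base 4] 4  →[4↦5]→  5 = 5  −1 ⇒ G_2=4

5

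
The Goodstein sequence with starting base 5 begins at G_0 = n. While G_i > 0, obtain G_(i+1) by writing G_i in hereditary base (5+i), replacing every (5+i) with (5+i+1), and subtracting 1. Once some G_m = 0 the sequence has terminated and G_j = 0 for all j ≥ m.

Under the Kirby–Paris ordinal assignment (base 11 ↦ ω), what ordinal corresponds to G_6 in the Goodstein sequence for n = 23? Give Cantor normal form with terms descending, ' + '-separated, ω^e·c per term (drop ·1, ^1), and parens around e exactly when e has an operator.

ω·3 + 6

(0) 23|_5 = 4·5 + 3 ↦ 4·6 + 3|_6 = 27 ⇒ 26
(1) 26|_6 = 4·6 + 2 ↦ 4·7 + 2|_7 = 30 ⇒ 29
(2) 29|_7 = 4·7 + 1 ↦ 4·8 + 1|_8 = 33 ⇒ 32
(3) 32|_8 = 4·8 ↦ 4·9|_9 = 36 ⇒ 35
(4) 35|_9 = 3·9 + 8 ↦ 3·10 + 8|_10 = 38 ⇒ 37
(5) 37|_10 = 3·10 + 7 ↦ 3·11 + 7|_11 = 40 ⇒ 39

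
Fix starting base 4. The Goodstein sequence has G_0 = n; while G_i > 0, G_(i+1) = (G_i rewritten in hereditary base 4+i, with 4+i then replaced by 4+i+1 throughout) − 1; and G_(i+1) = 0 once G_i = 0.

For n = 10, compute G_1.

10 —HB4→ 2·4 + 2 —bump→ 2·5 + 2 = 12 —(−1)→ 11
11 —HB5→ 2·5 + 1 —bump→ 2·6 + 1 = 13 —(−1)→ 12

11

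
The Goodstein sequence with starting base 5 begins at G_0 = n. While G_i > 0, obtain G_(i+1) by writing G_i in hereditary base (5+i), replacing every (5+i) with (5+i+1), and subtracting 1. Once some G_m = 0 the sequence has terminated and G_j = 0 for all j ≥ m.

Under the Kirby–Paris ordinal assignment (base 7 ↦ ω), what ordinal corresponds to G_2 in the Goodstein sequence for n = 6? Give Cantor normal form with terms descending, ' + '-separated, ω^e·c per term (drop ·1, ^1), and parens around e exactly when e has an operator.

6

6 —HB5→ 5 + 1 —bump→ 6 + 1 = 7 —(−1)→ 6
6 —HB6→ 6 —bump→ 7 = 7 —(−1)→ 6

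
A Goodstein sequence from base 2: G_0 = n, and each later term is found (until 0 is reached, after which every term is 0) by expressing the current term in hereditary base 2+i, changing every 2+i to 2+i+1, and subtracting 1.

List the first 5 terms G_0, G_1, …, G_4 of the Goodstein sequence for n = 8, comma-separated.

i=0: 8 = 2^(2 + 1) (b=2); 2→3: 3^(3 + 1) = 81; 81−1 = 80
i=1: 80 = 2·3^3 + 2·3^2 + 2·3 + 2 (b=3); 3→4: 2·4^4 + 2·4^2 + 2·4 + 2 = 554; 554−1 = 553
i=2: 553 = 2·4^4 + 2·4^2 + 2·4 + 1 (b=4); 4→5: 2·5^5 + 2·5^2 + 2·5 + 1 = 6311; 6311−1 = 6310
i=3: 6310 = 2·5^5 + 2·5^2 + 2·5 (b=5); 5→6: 2·6^6 + 2·6^2 + 2·6 = 93396; 93396−1 = 93395

8, 80, 553, 6310, 93395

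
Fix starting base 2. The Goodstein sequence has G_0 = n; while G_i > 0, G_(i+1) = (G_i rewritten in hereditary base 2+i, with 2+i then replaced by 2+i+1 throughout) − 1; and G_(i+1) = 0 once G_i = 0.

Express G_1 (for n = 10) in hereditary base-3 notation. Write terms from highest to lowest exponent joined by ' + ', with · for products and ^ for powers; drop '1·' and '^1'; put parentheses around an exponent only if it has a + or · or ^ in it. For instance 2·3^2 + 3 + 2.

3^(3 + 1) + 2

base 2: 10 = 2^(2 + 1) + 2; at 3: 3^(3 + 1) + 3 = 84; next = 83
base 3: 83 = 3^(3 + 1) + 2; at 4: 4^(4 + 1) + 2 = 1026; next = 1025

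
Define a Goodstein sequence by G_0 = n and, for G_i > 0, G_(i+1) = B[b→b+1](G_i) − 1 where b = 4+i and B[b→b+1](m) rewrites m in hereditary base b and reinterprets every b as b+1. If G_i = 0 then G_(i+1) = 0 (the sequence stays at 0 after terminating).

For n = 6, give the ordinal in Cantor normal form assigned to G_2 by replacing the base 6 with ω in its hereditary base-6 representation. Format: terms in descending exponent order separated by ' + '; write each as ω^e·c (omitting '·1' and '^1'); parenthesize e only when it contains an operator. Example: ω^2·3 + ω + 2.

i=0: 6 = 4 + 2 (b=4); 4→5: 5 + 2 = 7; 7−1 = 6
i=1: 6 = 5 + 1 (b=5); 5→6: 6 + 1 = 7; 7−1 = 6
i=2: 6 = 6 (b=6); 6→7: 7 = 7; 7−1 = 6

ω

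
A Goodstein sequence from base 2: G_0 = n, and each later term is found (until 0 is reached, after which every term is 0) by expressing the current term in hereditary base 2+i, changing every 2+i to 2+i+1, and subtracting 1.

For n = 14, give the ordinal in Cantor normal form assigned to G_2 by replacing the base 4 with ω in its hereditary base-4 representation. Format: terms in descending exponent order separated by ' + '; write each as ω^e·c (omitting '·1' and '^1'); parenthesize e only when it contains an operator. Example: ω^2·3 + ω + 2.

step 0: 14 = 2^(2 + 1) + 2^2 + 2; sub 3 for 2: 3^(3 + 1) + 3^3 + 3; = 111; G_1 = 111−1 = 110
step 1: 110 = 3^(3 + 1) + 3^3 + 2; sub 4 for 3: 4^(4 + 1) + 4^4 + 2; = 1282; G_2 = 1282−1 = 1281
step 2: 1281 = 4^(4 + 1) + 4^4 + 1; sub 5 for 4: 5^(5 + 1) + 5^5 + 1; = 18751; G_3 = 18751−1 = 18750

ω^(ω + 1) + ω^ω + 1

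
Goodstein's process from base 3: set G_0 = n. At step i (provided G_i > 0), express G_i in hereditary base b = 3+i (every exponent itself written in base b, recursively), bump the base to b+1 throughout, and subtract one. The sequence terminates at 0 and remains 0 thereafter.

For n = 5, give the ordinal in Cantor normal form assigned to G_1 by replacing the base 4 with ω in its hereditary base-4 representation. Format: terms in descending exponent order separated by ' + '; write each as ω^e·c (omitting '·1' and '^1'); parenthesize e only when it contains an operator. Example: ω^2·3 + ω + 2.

ω + 1

[0] 5 ≡ 3 + 2 (base 3). Lift 4: 6. −1: 5.
[1] 5 ≡ 4 + 1 (base 4). Lift 5: 6. −1: 5.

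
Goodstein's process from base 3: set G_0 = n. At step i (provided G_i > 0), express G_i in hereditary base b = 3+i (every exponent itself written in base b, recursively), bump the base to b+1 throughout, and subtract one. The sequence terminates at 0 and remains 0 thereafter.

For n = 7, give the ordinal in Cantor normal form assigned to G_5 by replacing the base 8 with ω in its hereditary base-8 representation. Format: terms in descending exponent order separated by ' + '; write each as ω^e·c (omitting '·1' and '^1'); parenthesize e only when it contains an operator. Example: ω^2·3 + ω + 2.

ω + 1

7 —HB3→ 2·3 + 1 —bump→ 2·4 + 1 = 9 —(−1)→ 8
8 —HB4→ 2·4 —bump→ 2·5 = 10 —(−1)→ 9
9 —HB5→ 5 + 4 —bump→ 6 + 4 = 10 —(−1)→ 9
9 —HB6→ 6 + 3 —bump→ 7 + 3 = 10 —(−1)→ 9
9 —HB7→ 7 + 2 —bump→ 8 + 2 = 10 —(−1)→ 9
9 —HB8→ 8 + 1 —bump→ 9 + 1 = 10 —(−1)→ 9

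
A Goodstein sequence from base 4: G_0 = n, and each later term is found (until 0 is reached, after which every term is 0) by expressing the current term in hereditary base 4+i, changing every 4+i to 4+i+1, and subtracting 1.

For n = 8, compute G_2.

9

G_0 = 8. HB_4(8) = 2·4. Bump = 10. G_1 = 9.
G_1 = 9. HB_5(9) = 5 + 4. Bump = 10. G_2 = 9.
G_2 = 9. HB_6(9) = 6 + 3. Bump = 10. G_3 = 9.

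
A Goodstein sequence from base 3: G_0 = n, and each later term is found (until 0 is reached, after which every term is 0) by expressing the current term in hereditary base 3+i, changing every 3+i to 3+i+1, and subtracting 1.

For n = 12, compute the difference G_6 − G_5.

6

base 3: 12 = 3^2 + 3; at 4: 4^2 + 4 = 20; next = 19
base 4: 19 = 4^2 + 3; at 5: 5^2 + 3 = 28; next = 27
base 5: 27 = 5^2 + 2; at 6: 6^2 + 2 = 38; next = 37
base 6: 37 = 6^2 + 1; at 7: 7^2 + 1 = 50; next = 49
base 7: 49 = 7^2; at 8: 8^2 = 64; next = 63
base 8: 63 = 7·8 + 7; at 9: 7·9 + 7 = 70; next = 69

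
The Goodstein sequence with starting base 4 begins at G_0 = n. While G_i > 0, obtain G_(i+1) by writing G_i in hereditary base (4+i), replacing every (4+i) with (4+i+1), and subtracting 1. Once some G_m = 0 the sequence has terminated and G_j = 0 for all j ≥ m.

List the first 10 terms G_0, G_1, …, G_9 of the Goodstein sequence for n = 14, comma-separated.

14, 16, 18, 20, 21, 22, 23, 24, 25, 26

[0] 14 ≡ 3·4 + 2 (base 4). Lift 5: 17. −1: 16.
[1] 16 ≡ 3·5 + 1 (base 5). Lift 6: 19. −1: 18.
[2] 18 ≡ 3·6 (base 6). Lift 7: 21. −1: 20.
[3] 20 ≡ 2·7 + 6 (base 7). Lift 8: 22. −1: 21.
[4] 21 ≡ 2·8 + 5 (base 8). Lift 9: 23. −1: 22.
[5] 22 ≡ 2·9 + 4 (base 9). Lift 10: 24. −1: 23.
[6] 23 ≡ 2·10 + 3 (base 10). Lift 11: 25. −1: 24.
[7] 24 ≡ 2·11 + 2 (base 11). Lift 12: 26. −1: 25.
[8] 25 ≡ 2·12 + 1 (base 12). Lift 13: 27. −1: 26.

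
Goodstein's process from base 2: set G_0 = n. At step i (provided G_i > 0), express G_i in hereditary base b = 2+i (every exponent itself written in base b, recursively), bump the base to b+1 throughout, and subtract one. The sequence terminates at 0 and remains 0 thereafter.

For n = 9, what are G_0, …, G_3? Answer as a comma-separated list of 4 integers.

9, 81, 1023, 9842

G_0=9  [base 2] 2^(2 + 1) + 1  →[2↦3]→  3^(3 + 1) + 1 = 82  −1 ⇒ G_1=81
G_1=81  [base 3] 3^(3 + 1)  →[3↦4]→  4^(4 + 1) = 1024  −1 ⇒ G_2=1023
G_2=1023  [base 4] 3·4^4 + 3·4^3 + 3·4^2 + 3·4 + 3  →[4↦5]→  3·5^5 + 3·5^3 + 3·5^2 + 3·5 + 3 = 9843  −1 ⇒ G_3=9842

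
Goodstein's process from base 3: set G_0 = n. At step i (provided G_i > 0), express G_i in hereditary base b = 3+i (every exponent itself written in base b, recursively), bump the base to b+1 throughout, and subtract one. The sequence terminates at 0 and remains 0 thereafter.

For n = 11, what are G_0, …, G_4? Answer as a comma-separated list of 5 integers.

11 —HB3→ 3^2 + 2 —bump→ 4^2 + 2 = 18 —(−1)→ 17
17 —HB4→ 4^2 + 1 —bump→ 5^2 + 1 = 26 —(−1)→ 25
25 —HB5→ 5^2 —bump→ 6^2 = 36 —(−1)→ 35
35 —HB6→ 5·6 + 5 —bump→ 5·7 + 5 = 40 —(−1)→ 39

11, 17, 25, 35, 39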